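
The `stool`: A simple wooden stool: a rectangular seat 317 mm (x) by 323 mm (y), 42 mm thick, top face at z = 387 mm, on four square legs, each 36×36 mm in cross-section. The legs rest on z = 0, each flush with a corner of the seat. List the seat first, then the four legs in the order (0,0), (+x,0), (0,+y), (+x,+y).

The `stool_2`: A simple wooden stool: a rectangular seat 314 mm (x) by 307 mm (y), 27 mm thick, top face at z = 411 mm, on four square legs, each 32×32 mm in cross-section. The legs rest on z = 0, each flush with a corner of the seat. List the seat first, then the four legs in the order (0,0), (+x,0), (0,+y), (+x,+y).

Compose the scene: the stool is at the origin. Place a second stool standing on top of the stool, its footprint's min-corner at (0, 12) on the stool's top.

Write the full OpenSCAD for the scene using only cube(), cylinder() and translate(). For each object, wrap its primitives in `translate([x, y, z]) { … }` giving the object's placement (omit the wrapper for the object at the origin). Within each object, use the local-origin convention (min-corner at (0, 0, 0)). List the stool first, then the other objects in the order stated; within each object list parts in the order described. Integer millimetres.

translate([0, 0, 345]) cube([317, 323, 42]);
cube([36, 36, 345]);
translate([281, 0, 0]) cube([36, 36, 345]);
translate([0, 287, 0]) cube([36, 36, 345]);
translate([281, 287, 0]) cube([36, 36, 345]);
translate([0, 12, 387]) {
  translate([0, 0, 384]) cube([314, 307, 27]);
  cube([32, 32, 384]);
  translate([282, 0, 0]) cube([32, 32, 384]);
  translate([0, 275, 0]) cube([32, 32, 384]);
  translate([282, 275, 0]) cube([32, 32, 384]);
}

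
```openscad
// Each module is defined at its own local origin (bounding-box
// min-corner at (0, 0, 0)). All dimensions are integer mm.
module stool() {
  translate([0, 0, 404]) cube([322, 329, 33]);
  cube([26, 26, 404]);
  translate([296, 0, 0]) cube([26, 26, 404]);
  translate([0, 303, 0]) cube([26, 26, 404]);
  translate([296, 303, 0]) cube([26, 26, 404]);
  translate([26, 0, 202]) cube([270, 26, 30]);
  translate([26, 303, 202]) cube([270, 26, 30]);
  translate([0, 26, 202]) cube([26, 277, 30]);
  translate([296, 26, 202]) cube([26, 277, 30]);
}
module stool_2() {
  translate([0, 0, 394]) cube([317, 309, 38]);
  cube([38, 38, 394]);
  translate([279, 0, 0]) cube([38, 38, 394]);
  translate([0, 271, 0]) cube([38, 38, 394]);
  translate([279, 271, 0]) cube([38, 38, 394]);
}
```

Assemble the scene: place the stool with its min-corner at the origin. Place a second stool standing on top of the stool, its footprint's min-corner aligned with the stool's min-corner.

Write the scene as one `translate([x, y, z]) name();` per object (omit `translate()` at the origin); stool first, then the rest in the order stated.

stool();
translate([0, 0, 437]) stool_2();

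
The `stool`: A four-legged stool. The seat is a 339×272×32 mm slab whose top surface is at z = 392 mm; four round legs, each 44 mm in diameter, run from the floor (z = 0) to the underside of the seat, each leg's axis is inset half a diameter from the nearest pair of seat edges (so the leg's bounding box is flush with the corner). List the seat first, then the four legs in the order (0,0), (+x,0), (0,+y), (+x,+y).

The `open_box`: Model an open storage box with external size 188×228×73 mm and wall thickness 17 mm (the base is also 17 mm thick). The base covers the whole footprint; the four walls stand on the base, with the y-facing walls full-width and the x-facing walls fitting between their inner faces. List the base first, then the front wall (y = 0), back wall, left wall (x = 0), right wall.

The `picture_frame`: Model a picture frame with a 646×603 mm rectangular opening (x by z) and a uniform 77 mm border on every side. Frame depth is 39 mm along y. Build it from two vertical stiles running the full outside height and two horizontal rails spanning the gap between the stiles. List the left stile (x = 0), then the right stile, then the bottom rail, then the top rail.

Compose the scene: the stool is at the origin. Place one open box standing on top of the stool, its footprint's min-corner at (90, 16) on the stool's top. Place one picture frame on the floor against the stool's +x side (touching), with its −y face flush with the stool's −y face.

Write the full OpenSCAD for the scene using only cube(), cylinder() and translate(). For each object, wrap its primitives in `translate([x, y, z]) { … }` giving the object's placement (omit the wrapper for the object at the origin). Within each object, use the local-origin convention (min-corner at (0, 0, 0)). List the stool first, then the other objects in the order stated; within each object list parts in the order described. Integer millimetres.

translate([0, 0, 360]) cube([339, 272, 32]);
translate([22, 22, 0]) cylinder(h = 360, r = 22);
translate([317, 22, 0]) cylinder(h = 360, r = 22);
translate([22, 250, 0]) cylinder(h = 360, r = 22);
translate([317, 250, 0]) cylinder(h = 360, r = 22);
translate([90, 16, 392]) {
  cube([188, 228, 17]);
  translate([0, 0, 17]) cube([188, 17, 56]);
  translate([0, 211, 17]) cube([188, 17, 56]);
  translate([0, 17, 17]) cube([17, 194, 56]);
  translate([171, 17, 17]) cube([17, 194, 56]);
}
translate([339, 0, 0]) {
  cube([77, 39, 757]);
  translate([723, 0, 0]) cube([77, 39, 757]);
  translate([77, 0, 0]) cube([646, 39, 77]);
  translate([77, 0, 680]) cube([646, 39, 77]);
}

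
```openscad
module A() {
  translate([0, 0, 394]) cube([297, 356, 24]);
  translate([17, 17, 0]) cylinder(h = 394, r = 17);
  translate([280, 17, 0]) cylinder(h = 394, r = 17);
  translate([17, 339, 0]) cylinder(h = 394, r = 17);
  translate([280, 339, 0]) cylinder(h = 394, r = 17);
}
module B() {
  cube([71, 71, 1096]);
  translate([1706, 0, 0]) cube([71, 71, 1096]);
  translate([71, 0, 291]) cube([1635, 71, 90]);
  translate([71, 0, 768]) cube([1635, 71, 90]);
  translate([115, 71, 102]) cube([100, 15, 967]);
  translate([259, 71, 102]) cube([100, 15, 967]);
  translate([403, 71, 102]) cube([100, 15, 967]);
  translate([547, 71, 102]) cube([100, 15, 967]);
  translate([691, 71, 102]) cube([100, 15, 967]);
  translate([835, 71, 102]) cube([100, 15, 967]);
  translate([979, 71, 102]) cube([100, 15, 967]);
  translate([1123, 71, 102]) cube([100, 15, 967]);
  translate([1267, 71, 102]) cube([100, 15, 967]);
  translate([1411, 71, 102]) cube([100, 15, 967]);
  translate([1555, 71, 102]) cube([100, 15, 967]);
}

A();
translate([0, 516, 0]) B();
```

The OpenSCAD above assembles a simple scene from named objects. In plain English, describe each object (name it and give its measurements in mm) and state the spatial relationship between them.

A is a four-legged stool. The seat is 297×356 mm, 24 mm thick, top at z = 418 mm. It stands on four round legs, each 34 mm in diameter, from z = 0 to the seat underside, each leg's axis is inset half a diameter from the nearest pair of seat edges (so the leg's bounding box is flush with the corner).

B is a fence section. Two 71×71 mm posts, 1096 mm tall, stand on the floor with a clear span of 1635 mm between their inner faces. Two horizontal rails of 71×90 mm section span the gap between the posts with their undersides at z = 291 mm and z = 768 mm, flush with the posts' −y face. 11 pickets, each 100 mm wide, 15 mm thick and 967 mm tall, are fixed to the +y face of the rails with their bottoms at z = 102 mm, evenly spaced across the span with equal gaps (rounded down to the nearest mm) at the −x end and between each pair — any rounding remainder accumulates at the +x end.

The fence section is on the floor beside the stool on its +y side.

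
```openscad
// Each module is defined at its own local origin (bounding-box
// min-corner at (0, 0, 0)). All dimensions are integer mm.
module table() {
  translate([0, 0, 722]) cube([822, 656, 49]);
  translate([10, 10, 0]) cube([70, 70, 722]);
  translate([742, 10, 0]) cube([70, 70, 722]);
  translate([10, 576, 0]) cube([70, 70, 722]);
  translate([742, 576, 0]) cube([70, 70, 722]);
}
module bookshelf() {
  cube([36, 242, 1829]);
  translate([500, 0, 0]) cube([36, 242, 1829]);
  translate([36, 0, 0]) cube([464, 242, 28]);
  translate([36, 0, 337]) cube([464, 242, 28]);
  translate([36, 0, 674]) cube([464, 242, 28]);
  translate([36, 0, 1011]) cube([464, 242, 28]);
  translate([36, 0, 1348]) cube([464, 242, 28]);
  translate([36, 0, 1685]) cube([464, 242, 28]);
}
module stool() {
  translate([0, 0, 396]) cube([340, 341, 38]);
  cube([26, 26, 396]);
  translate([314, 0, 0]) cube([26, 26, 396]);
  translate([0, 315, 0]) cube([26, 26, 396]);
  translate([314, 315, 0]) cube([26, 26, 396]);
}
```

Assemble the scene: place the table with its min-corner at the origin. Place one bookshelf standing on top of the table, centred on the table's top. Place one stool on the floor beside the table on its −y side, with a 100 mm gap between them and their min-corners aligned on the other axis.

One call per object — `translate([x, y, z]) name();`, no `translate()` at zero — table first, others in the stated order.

table();
translate([143, 207, 771]) bookshelf();
translate([0, -441, 0]) stool();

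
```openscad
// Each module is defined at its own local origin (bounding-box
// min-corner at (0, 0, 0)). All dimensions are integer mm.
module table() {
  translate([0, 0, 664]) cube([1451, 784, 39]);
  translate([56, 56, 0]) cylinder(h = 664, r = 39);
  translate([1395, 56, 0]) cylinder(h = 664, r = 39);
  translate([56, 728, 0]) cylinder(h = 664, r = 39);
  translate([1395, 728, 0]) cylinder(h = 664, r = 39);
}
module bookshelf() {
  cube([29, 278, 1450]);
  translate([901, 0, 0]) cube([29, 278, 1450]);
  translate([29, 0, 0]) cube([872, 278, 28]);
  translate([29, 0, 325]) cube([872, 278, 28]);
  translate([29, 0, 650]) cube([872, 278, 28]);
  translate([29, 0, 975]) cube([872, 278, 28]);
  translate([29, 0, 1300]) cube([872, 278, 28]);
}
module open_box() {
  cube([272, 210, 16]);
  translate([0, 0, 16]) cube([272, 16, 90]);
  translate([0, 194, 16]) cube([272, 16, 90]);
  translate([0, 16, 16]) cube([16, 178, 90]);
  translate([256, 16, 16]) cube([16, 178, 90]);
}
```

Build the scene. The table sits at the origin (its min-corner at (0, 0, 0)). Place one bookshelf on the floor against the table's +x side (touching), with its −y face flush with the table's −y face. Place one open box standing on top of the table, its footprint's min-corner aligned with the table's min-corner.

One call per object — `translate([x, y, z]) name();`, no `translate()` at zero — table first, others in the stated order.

table();
translate([1451, 0, 0]) bookshelf();
translate([0, 0, 703]) open_box();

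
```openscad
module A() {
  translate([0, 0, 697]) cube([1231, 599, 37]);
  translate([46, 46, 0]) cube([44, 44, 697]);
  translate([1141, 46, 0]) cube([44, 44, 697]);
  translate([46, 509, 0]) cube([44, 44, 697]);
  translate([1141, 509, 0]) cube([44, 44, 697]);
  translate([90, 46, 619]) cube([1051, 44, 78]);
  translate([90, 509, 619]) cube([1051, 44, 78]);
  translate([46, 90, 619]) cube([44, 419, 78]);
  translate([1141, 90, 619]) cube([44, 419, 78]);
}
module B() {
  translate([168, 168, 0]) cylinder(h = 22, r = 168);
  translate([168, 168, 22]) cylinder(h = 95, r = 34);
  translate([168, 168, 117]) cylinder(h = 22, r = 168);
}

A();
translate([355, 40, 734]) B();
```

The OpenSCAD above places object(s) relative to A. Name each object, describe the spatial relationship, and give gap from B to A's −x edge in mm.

A is a table. B is a spool. The spool is on top of the table. The gap from the spool to the table's −x edge is 355 mm.

The spool's min-x is at 355; the table's min-x is 0; gap = 355 mm.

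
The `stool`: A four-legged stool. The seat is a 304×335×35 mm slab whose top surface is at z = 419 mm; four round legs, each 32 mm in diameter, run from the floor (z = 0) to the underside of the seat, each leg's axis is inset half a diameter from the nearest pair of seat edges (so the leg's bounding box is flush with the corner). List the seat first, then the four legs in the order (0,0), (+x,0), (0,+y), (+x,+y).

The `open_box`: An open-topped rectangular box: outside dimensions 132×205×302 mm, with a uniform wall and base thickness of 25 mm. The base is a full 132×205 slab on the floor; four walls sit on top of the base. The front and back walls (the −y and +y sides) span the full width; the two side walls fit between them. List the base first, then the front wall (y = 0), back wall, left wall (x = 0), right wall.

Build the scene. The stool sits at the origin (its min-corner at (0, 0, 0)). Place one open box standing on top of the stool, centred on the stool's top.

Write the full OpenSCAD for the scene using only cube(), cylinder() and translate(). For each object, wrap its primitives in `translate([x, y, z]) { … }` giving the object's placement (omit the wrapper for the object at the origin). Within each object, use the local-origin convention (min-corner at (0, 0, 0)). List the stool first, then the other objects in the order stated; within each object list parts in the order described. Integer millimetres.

translate([0, 0, 384]) cube([304, 335, 35]);
translate([16, 16, 0]) cylinder(h = 384, r = 16);
translate([288, 16, 0]) cylinder(h = 384, r = 16);
translate([16, 319, 0]) cylinder(h = 384, r = 16);
translate([288, 319, 0]) cylinder(h = 384, r = 16);
translate([86, 65, 419]) {
  cube([132, 205, 25]);
  translate([0, 0, 25]) cube([132, 25, 277]);
  translate([0, 180, 25]) cube([132, 25, 277]);
  translate([0, 25, 25]) cube([25, 155, 277]);
  translate([107, 25, 25]) cube([25, 155, 277]);
}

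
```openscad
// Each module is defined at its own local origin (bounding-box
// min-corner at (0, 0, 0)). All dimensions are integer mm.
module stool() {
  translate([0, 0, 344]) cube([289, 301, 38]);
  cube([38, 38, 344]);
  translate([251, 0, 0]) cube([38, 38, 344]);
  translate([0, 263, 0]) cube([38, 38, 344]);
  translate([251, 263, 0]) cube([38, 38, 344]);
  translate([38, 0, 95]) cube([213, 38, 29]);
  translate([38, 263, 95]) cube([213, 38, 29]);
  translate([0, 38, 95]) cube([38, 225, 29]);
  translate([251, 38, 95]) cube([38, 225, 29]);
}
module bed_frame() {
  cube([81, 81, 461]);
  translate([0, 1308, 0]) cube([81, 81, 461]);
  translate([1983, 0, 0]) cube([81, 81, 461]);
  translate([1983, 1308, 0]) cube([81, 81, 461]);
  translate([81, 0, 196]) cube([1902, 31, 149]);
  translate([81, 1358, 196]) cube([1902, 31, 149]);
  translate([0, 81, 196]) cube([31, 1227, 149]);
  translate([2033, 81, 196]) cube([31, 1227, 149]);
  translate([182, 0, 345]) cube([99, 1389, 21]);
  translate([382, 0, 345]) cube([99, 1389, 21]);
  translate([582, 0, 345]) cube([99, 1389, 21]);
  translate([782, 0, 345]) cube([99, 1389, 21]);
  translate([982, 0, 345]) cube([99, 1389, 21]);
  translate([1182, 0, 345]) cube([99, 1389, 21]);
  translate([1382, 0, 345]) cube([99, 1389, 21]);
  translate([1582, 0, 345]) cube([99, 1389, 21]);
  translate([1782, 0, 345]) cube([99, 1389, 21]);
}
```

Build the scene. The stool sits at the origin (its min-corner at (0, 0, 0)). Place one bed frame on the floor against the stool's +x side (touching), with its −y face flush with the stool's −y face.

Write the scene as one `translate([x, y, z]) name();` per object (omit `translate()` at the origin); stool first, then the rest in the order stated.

stool();
translate([289, 0, 0]) bed_frame();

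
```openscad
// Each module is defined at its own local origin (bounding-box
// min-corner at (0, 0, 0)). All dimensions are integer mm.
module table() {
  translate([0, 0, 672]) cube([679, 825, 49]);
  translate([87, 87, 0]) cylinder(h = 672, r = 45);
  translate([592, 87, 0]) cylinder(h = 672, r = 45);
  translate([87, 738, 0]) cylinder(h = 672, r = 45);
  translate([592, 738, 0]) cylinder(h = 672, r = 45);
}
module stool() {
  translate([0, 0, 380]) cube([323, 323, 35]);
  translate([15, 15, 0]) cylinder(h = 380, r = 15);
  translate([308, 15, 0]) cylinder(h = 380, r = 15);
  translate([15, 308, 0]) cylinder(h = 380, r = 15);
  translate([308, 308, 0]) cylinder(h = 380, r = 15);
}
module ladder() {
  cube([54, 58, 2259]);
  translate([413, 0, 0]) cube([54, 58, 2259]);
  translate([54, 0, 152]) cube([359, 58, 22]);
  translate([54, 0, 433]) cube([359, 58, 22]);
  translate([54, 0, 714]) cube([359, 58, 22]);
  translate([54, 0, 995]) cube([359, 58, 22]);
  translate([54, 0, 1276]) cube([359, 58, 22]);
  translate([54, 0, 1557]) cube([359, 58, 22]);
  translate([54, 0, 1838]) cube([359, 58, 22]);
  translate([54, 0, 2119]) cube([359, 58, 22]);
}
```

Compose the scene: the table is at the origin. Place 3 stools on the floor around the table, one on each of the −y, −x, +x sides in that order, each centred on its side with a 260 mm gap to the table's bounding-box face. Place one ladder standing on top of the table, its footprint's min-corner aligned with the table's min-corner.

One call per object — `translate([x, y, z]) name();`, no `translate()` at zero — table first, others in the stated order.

table();
translate([178, -583, 0]) stool();
translate([-583, 251, 0]) stool();
translate([939, 251, 0]) stool();
translate([0, 0, 721]) ladder();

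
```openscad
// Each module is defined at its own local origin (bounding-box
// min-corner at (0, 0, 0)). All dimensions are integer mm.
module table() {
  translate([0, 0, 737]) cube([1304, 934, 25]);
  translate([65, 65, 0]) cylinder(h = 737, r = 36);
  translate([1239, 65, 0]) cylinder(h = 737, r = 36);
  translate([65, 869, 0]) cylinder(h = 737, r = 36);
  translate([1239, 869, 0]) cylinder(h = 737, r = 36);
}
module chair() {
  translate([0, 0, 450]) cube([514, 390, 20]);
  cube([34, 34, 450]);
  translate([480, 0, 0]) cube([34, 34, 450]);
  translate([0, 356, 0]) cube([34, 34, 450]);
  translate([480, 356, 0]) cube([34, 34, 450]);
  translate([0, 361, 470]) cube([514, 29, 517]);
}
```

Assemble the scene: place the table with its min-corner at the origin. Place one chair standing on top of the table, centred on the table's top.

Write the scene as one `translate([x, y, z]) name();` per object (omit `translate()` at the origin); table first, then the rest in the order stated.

table();
translate([395, 272, 762]) chair();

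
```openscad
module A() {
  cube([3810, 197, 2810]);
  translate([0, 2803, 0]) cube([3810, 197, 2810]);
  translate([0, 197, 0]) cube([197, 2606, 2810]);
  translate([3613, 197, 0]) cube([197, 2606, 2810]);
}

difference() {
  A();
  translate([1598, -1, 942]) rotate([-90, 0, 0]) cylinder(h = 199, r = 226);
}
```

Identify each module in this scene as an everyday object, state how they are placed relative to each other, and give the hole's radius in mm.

The subtracted cylinder has r = 226 mm.

A is a house frame. The house frame has a circular hole through its front wall. The hole's radius is 226 mm.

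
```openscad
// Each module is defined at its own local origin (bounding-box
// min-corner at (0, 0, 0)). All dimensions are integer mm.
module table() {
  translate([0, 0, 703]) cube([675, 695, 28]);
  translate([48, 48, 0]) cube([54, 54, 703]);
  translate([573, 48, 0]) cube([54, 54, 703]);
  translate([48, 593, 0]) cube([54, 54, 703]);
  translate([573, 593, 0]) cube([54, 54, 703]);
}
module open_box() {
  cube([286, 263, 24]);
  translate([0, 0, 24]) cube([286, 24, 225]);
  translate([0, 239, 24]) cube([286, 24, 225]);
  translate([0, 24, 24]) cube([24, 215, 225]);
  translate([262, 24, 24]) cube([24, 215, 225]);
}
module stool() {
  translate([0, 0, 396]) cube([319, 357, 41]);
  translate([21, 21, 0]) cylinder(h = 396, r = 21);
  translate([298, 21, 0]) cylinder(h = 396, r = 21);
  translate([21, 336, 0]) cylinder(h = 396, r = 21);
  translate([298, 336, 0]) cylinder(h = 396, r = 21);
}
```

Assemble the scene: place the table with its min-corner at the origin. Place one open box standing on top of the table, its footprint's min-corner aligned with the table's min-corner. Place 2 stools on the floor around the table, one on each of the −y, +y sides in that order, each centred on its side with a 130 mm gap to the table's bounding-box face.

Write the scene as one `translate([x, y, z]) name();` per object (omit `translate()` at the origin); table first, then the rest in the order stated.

table();
translate([0, 0, 731]) open_box();
translate([178, -487, 0]) stool();
translate([178, 825, 0]) stool();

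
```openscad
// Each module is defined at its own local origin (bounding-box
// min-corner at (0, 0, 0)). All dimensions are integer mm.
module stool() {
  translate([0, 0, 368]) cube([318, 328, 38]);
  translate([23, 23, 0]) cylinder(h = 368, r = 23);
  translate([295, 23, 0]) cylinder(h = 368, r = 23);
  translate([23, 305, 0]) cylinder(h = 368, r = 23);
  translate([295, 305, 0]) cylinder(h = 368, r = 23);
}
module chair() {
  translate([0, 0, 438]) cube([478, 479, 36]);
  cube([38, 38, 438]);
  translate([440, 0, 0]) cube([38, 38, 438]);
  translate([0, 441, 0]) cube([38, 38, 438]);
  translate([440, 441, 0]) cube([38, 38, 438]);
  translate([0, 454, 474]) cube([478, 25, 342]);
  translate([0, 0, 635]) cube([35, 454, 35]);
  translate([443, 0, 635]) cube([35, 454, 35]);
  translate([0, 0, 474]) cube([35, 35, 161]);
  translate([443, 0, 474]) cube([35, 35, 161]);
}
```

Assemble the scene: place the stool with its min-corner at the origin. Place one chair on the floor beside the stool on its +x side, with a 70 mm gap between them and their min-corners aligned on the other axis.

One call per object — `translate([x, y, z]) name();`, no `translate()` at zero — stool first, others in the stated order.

stool();
translate([388, 0, 0]) chair();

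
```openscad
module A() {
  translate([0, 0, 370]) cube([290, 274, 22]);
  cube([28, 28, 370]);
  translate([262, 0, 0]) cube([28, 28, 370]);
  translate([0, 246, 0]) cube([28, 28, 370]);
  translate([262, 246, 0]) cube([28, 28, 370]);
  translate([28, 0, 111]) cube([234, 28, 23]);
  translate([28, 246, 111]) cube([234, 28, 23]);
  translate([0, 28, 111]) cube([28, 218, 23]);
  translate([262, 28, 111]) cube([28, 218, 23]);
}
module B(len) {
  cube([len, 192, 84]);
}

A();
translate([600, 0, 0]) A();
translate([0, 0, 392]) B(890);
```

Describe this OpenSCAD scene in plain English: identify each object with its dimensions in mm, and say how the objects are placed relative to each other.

A is a four-legged stool. The seat is 290×274 mm, 22 mm thick, top at z = 392 mm. It stands on four square legs, each 28×28 mm in cross-section, from z = 0 to the seat underside, each flush with a corner of the seat. Four stretchers, 28 mm wide and 23 mm tall, connect adjacent legs with their undersides at z = 111 mm, each running between the inner faces of the legs it joins and aligned with the legs' outer faces on the other axis.

B is a rectangular beam 890 mm long (x), 192 mm deep (y), 84 mm thick (z).

The beam spans the tops of two stools placed 310 mm apart, resting at z = 392 mm.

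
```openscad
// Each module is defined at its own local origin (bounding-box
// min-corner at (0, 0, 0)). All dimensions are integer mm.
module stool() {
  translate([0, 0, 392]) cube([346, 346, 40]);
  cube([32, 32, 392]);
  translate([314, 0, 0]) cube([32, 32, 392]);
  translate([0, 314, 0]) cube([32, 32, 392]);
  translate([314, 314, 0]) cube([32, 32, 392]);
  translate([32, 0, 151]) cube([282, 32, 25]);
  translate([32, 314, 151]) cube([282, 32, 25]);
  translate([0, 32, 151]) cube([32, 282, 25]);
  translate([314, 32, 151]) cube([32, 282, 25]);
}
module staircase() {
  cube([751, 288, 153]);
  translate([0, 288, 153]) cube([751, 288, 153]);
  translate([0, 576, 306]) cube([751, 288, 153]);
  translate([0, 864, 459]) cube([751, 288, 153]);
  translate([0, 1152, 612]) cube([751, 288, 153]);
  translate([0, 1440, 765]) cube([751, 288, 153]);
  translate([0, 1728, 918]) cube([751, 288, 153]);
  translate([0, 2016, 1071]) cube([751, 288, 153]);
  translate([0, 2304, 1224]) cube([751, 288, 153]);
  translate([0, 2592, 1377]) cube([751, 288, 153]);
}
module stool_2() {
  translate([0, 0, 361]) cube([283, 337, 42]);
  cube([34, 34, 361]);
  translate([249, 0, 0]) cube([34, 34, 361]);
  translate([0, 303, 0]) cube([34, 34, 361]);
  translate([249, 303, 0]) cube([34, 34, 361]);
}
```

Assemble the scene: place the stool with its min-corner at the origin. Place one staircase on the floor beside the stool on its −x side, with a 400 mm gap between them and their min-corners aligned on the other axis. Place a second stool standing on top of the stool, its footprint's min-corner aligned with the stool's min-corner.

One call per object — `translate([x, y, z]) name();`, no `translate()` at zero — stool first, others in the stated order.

stool();
translate([-1151, 0, 0]) staircase();
translate([0, 0, 432]) stool_2();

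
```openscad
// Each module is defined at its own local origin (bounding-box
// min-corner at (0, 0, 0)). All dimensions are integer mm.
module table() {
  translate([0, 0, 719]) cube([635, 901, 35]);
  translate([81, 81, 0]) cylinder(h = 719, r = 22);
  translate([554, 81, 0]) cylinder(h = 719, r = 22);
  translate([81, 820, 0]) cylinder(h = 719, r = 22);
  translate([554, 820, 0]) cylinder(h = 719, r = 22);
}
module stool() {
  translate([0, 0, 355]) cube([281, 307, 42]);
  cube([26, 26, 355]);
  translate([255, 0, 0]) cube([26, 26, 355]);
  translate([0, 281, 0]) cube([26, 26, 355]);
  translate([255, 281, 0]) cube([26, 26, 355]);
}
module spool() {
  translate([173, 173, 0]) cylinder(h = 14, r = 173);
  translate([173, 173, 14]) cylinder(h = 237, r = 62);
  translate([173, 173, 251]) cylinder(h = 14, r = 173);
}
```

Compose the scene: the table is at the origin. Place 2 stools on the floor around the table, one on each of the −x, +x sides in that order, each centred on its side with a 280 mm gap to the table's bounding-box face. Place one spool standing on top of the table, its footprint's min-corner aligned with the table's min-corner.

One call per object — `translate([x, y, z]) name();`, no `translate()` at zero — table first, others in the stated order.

table();
translate([-561, 297, 0]) stool();
translate([915, 297, 0]) stool();
translate([0, 0, 754]) spool();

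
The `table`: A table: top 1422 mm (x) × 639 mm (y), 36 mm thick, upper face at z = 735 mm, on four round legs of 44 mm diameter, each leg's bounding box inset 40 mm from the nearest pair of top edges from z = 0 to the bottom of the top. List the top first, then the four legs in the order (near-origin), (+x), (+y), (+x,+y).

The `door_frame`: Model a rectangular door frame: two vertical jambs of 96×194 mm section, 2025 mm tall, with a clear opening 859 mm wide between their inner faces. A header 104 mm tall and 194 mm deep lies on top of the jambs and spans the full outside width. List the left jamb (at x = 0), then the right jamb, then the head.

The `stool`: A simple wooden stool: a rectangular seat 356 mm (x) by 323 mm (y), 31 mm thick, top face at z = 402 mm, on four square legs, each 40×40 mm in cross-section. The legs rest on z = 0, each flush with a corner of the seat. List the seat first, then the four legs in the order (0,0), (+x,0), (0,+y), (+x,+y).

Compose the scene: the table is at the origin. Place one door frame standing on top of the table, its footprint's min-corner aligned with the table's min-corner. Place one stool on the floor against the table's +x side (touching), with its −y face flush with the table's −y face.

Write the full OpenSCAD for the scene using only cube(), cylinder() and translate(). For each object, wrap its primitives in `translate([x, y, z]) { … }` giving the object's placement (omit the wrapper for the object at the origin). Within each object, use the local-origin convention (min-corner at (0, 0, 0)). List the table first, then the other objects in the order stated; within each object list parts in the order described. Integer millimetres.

translate([0, 0, 699]) cube([1422, 639, 36]);
translate([62, 62, 0]) cylinder(h = 699, r = 22);
translate([1360, 62, 0]) cylinder(h = 699, r = 22);
translate([62, 577, 0]) cylinder(h = 699, r = 22);
translate([1360, 577, 0]) cylinder(h = 699, r = 22);
translate([0, 0, 735]) {
  cube([96, 194, 2025]);
  translate([955, 0, 0]) cube([96, 194, 2025]);
  translate([0, 0, 2025]) cube([1051, 194, 104]);
}
translate([1422, 0, 0]) {
  translate([0, 0, 371]) cube([356, 323, 31]);
  cube([40, 40, 371]);
  translate([316, 0, 0]) cube([40, 40, 371]);
  translate([0, 283, 0]) cube([40, 40, 371]);
  translate([316, 283, 0]) cube([40, 40, 371]);
}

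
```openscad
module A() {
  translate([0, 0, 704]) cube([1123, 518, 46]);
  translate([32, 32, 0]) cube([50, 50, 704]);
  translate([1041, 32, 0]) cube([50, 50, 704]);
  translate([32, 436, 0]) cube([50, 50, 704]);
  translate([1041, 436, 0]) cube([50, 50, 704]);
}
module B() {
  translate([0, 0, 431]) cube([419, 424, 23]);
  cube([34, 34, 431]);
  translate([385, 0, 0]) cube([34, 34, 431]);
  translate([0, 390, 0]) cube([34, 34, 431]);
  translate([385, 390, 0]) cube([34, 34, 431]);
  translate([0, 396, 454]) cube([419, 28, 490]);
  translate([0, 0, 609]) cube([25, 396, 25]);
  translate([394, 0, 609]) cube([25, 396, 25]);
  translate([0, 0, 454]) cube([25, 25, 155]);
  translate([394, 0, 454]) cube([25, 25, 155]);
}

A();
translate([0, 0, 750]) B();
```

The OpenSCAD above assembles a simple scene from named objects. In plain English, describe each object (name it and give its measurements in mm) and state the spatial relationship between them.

A is a rectangular dining table. The top is 1123×518×46 mm with its upper surface at z = 750 mm. It stands on four 50×50 mm square legs, each inset 32 mm from the nearest pair of top edges, running from the floor to the underside of the top.

B is a chair: 419×424 mm seat, 23 mm thick, top at z = 454 mm, on four 34 mm square corner legs flush with the seat edges. A 28 mm thick backrest slab spans the full seat width, extending 490 mm above the seat top, its back face flush with the seat's +y edge. Two armrests of 25×25 mm section run along each side from the seat's front edge to the front of the backrest, top faces 180 mm above the seat top and outer faces flush with the seat's x-edges; a 25×25 mm post under the front of each armrest stands on the seat at the front corner.

The chair is on top of the table.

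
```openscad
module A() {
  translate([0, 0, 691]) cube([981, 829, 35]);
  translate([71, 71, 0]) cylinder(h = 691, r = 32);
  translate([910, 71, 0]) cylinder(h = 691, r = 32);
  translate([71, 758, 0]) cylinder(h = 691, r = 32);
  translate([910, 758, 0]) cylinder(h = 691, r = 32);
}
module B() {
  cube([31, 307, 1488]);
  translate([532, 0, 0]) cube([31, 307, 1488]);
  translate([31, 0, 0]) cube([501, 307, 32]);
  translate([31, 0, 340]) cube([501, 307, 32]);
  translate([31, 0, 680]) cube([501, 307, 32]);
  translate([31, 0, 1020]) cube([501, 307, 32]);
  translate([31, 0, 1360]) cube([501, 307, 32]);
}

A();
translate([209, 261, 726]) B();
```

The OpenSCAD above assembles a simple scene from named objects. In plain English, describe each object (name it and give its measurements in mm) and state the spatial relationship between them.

A is a rectangular dining table. The top is 981×829×35 mm with its upper surface at z = 726 mm. It stands on four round legs of 64 mm diameter, each leg's bounding box inset 39 mm from the nearest pair of top edges, running from the floor to the underside of the top.

B is an open bookshelf. Two side panels, each 31 mm thick, 307 mm deep and 1488 mm tall, stand 563 mm apart (outside-to-outside). Between them sit 5 shelves, each 32 mm thick and 307 mm deep, spanning the full gap between the sides. The bottom shelf rests on the floor (its underside at z = 0) and the clear gap between one shelf's top and the next shelf's underside is 308 mm.

The bookshelf is on top of the table, centred.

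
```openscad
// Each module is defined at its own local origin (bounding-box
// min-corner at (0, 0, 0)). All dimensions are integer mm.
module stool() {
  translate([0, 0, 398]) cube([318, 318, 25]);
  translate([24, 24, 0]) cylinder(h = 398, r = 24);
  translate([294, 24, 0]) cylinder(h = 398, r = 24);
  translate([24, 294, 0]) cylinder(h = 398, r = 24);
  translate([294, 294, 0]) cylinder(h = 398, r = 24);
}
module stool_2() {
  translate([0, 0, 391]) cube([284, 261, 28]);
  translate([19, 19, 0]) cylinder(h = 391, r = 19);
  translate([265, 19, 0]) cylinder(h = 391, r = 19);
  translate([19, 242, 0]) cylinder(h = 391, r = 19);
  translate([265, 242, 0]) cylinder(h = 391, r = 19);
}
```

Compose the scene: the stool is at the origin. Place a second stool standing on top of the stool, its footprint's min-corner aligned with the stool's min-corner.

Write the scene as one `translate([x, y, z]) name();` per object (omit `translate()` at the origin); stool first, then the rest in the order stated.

stool();
translate([0, 0, 423]) stool_2();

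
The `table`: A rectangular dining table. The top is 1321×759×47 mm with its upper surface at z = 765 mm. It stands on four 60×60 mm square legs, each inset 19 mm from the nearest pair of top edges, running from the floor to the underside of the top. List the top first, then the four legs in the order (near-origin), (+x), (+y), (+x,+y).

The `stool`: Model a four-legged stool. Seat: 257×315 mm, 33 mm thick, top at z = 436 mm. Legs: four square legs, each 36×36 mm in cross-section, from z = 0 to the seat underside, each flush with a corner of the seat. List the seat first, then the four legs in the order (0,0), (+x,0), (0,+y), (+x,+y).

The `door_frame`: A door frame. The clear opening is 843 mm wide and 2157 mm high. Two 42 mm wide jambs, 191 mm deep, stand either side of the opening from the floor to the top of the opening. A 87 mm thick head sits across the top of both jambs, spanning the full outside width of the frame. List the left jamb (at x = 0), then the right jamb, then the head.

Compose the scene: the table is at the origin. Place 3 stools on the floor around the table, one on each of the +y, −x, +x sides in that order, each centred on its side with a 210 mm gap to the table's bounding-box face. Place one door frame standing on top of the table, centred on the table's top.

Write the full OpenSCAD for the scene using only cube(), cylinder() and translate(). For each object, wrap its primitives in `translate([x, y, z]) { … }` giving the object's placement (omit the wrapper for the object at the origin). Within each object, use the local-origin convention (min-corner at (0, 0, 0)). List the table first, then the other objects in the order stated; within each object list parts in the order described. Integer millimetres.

translate([0, 0, 718]) cube([1321, 759, 47]);
translate([19, 19, 0]) cube([60, 60, 718]);
translate([1242, 19, 0]) cube([60, 60, 718]);
translate([19, 680, 0]) cube([60, 60, 718]);
translate([1242, 680, 0]) cube([60, 60, 718]);
translate([532, 969, 0]) {
  translate([0, 0, 403]) cube([257, 315, 33]);
  cube([36, 36, 403]);
  translate([221, 0, 0]) cube([36, 36, 403]);
  translate([0, 279, 0]) cube([36, 36, 403]);
  translate([221, 279, 0]) cube([36, 36, 403]);
}
translate([-467, 222, 0]) {
  translate([0, 0, 403]) cube([257, 315, 33]);
  cube([36, 36, 403]);
  translate([221, 0, 0]) cube([36, 36, 403]);
  translate([0, 279, 0]) cube([36, 36, 403]);
  translate([221, 279, 0]) cube([36, 36, 403]);
}
translate([1531, 222, 0]) {
  translate([0, 0, 403]) cube([257, 315, 33]);
  cube([36, 36, 403]);
  translate([221, 0, 0]) cube([36, 36, 403]);
  translate([0, 279, 0]) cube([36, 36, 403]);
  translate([221, 279, 0]) cube([36, 36, 403]);
}
translate([197, 284, 765]) {
  cube([42, 191, 2157]);
  translate([885, 0, 0]) cube([42, 191, 2157]);
  translate([0, 0, 2157]) cube([927, 191, 87]);
}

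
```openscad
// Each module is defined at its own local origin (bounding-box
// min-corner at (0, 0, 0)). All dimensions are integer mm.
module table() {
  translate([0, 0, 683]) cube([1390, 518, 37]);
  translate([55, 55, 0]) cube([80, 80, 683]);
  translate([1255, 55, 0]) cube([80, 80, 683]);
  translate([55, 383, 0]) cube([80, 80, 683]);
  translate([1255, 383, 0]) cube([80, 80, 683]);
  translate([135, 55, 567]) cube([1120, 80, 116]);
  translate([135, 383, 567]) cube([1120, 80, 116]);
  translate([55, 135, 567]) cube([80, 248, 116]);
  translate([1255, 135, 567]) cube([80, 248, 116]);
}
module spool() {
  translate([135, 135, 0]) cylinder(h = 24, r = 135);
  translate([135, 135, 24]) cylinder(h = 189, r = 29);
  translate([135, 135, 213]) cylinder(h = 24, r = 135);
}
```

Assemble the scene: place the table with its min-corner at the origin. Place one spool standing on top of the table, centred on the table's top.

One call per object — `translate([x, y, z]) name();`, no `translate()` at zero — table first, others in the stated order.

table();
translate([560, 124, 720]) spool();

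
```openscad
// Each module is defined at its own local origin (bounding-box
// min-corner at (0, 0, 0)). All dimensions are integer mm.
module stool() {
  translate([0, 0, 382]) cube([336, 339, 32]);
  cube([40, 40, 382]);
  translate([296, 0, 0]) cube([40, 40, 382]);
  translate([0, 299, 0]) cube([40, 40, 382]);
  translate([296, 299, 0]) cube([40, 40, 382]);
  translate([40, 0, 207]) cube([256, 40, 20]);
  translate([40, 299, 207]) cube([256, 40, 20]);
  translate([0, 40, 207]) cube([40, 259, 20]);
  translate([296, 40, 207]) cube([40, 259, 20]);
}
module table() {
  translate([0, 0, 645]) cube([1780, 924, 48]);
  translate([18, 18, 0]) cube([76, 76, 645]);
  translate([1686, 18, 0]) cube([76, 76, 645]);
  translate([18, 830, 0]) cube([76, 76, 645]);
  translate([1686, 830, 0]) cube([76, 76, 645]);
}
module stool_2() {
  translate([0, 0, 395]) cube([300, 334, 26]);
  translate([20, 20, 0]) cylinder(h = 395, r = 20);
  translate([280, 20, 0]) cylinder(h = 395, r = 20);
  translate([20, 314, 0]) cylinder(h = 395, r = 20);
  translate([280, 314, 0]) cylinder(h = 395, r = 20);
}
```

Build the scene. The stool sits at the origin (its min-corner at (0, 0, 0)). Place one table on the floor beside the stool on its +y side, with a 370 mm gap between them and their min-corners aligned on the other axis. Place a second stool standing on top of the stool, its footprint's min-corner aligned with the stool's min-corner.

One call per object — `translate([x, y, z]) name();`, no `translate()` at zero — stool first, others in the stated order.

stool();
translate([0, 709, 0]) table();
translate([0, 0, 414]) stool_2();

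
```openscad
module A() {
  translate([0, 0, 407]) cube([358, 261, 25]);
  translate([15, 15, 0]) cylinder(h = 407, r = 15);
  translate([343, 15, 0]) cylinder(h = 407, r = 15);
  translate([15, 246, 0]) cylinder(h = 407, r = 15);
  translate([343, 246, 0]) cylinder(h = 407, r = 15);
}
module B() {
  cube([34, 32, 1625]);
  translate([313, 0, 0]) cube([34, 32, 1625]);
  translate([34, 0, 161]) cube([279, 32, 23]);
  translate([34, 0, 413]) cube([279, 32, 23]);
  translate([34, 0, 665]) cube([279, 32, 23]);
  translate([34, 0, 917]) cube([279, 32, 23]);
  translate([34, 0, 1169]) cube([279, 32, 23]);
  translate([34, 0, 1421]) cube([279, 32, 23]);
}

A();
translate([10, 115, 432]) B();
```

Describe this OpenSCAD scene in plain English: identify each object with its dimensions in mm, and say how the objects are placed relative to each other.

A is a four-legged stool. The seat is a 358×261×25 mm slab whose top surface is at z = 432 mm; four round legs, each 30 mm in diameter, run from the floor (z = 0) to the underside of the seat, each leg's axis is inset half a diameter from the nearest pair of seat edges (so the leg's bounding box is flush with the corner).

B is a straight ladder. Two 34×32 mm vertical rails, 1625 mm tall, stand 347 mm apart (outside-to-outside) with their front faces coplanar on the −y side. 6 rungs, each 32 mm deep and 23 mm tall, span between the inner faces of the rails, front faces flush with the rails. The lowest rung's underside is at z = 161 mm and rungs are spaced 252 mm apart (underside to underside).

The ladder is on top of the stool.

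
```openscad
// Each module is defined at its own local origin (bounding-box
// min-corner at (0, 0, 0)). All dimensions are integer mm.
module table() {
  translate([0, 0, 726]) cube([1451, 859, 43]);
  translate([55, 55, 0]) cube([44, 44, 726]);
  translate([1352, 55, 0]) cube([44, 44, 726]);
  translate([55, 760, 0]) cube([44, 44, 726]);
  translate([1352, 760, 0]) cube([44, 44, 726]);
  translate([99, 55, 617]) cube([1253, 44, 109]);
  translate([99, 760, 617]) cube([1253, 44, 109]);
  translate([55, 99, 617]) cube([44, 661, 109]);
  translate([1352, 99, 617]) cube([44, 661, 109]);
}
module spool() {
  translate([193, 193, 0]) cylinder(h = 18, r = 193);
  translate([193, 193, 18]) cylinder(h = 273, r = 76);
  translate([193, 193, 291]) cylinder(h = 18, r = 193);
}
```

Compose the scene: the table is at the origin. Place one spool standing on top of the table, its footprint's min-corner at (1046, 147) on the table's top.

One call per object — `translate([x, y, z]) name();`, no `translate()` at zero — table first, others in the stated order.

table();
translate([1046, 147, 769]) spool();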